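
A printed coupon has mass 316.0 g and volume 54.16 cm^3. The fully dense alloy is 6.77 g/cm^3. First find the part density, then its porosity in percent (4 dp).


rho_part = 316.0 / 54.16 = 5.83456425 g/cm^3
Porosity = (1 - 5.83456425/6.77)*100 = 13.8174 %


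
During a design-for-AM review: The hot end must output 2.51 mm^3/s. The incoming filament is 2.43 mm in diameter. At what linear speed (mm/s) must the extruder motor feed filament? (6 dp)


A = pi*(2.43/2)^2 = 4.637698
v = 2.51 / 4.637698 = 0.541217 mm/s


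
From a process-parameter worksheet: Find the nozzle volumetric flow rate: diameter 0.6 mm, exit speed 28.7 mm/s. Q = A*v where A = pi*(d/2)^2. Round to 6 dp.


A = pi*(0.6/2)^2 = 0.28274334 mm^2
Q = 0.28274334 * 28.7 = 8.114734 mm^3/s


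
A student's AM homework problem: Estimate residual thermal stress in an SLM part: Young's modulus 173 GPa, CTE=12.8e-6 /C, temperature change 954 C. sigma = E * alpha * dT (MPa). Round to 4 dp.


sigma = 173*1000 * 12.8e-6 * 954 = 2112.5376 MPa


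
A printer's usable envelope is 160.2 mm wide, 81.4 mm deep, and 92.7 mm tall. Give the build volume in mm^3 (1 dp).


V = 160.2 * 81.4 * 92.7 = 1208834.0 mm^3


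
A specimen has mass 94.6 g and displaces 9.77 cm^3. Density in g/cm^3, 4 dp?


rho = 94.6 / 9.77 = 9.6827 g/cm^3


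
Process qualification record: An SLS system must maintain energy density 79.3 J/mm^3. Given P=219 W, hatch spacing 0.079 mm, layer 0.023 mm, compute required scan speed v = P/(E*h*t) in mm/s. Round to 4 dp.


v = 219 / (79.3*0.079*0.023) = 1519.9034 mm/s


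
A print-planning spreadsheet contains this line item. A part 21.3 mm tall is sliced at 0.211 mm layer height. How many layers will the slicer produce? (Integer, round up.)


Layers = ceil(21.3/0.211) = 101


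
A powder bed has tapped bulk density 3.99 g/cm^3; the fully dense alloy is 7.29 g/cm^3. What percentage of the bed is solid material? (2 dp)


Packing = (3.99/7.29)*100 = 54.73 %


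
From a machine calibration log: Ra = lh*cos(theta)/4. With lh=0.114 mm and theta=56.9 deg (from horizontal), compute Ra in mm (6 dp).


Ra = 0.114 * cos(56.9) / 4 = 0.015564 mm


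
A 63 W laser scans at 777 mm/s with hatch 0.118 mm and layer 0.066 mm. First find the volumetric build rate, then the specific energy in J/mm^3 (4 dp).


Build rate = 777 * 0.118 * 0.066 = 6.051276 mm^3/s
SE = 63 / 6.051276 = 10.411 J/mm^3


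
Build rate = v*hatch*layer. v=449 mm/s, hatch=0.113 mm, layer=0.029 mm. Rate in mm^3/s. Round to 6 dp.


Rate = 449 * 0.113 * 0.029 = 1.471373 mm^3/s


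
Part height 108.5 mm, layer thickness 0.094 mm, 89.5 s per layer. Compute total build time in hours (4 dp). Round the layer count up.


Layers = ceil(108.5/0.094) = 1155
t = 1155 * 89.5 / 3600 = 28.7146 hrs


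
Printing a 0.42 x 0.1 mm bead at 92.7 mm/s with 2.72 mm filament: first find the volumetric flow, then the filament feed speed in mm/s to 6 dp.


Q = 0.42 * 0.1 * 92.7 = 3.8934 mm^3/s
A_fil = pi*(2.72/2)^2 = 5.81068977 mm^2
v_feed = 3.8934 / 5.81068977 = 0.670041 mm/s


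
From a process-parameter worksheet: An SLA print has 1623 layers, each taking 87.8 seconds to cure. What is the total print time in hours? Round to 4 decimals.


t = 1623 * 87.8 / 3600 = 39.5832 hrs


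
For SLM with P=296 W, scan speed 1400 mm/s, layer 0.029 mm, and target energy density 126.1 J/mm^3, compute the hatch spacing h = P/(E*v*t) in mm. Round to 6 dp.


h = 296 / (126.1*1400*0.029) = 0.057816 mm


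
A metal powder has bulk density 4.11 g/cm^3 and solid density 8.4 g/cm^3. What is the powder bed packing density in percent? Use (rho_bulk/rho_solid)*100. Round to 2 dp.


Packing = (4.11/8.4)*100 = 48.93 %


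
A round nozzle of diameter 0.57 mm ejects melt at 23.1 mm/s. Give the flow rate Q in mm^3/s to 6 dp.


A = pi*(0.57/2)^2 = 0.25517586 mm^2
Q = 0.25517586 * 23.1 = 5.894562 mm^3/s


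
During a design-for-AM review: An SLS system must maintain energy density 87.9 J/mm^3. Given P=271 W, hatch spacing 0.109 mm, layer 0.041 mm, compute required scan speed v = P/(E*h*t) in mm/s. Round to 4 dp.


v = 271 / (87.9*0.109*0.041) = 689.8745 mm/s


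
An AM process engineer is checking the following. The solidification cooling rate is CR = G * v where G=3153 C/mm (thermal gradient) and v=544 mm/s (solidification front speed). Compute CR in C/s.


CR = 3153 * 544 = 1715232 C/s


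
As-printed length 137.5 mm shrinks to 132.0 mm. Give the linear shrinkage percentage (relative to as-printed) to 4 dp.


Shrinkage = ((137.5-132.0)/137.5)*100 = 4.0 %


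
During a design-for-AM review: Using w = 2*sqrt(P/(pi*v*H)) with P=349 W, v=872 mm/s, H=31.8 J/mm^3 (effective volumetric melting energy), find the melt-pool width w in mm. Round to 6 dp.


w = 2*sqrt(349/(pi*872*31.8)) = 0.126589 mm


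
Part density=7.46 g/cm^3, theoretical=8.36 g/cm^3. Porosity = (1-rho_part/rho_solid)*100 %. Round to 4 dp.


Porosity = (1-7.46/8.36)*100 = 10.7656 %


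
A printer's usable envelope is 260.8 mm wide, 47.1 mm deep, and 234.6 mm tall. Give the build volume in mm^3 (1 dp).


V = 260.8 * 47.1 * 234.6 = 2881751.3 mm^3


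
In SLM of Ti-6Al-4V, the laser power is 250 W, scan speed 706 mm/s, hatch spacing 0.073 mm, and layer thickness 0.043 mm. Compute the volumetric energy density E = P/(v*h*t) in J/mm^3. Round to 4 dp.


E = 250 / (706*0.073*0.043) = 112.8091 J/mm^3


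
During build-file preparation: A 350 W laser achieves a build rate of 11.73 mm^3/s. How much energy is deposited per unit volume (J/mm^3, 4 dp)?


SE = 350 / 11.73 = 29.838 J/mm^3


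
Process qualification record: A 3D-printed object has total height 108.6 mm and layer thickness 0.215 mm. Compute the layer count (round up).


Layers = ceil(108.6/0.215) = 506


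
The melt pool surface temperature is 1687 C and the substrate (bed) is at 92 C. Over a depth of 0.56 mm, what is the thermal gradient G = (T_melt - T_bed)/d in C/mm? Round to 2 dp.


G = (1687-92)/0.56 = 2848.21 C/mm


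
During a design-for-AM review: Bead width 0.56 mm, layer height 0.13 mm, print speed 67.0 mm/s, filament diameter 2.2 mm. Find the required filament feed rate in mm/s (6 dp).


Q = 0.56 * 0.13 * 67.0 = 4.8776 mm^3/s
A_fil = pi*(2.2/2)^2 = 3.80132711 mm^2
v_feed = 4.8776 / 3.80132711 = 1.283131 mm/s


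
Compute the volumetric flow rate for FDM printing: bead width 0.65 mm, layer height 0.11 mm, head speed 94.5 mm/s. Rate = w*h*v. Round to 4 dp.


Rate = 0.65 * 0.11 * 94.5 = 6.7568 mm^3/s


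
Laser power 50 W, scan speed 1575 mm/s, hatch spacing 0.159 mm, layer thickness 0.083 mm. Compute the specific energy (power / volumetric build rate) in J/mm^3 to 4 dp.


Build rate = 1575 * 0.159 * 0.083 = 20.785275 mm^3/s
SE = 50 / 20.785275 = 2.4055 J/mm^3


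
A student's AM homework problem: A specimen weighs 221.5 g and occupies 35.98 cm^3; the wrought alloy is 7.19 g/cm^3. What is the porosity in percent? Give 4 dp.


rho_part = 221.5 / 35.98 = 6.15619789 g/cm^3
Porosity = (1 - 6.15619789/7.19)*100 = 14.3783 %


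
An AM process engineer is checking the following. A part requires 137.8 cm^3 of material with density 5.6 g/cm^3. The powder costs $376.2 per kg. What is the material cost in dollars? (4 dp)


Mass = 137.8*5.6/1000 = 0.77168 kg
Cost = 0.77168 * 376.2 = 290.306 $


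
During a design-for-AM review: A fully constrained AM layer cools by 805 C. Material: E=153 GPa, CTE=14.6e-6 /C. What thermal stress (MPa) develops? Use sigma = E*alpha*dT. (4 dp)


sigma = 153*1000 * 14.6e-6 * 805 = 1798.209 MPa


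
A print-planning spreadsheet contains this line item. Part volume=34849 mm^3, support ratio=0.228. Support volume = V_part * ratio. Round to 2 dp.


V_support = 34849 * 0.228 = 7945.57 mm^3


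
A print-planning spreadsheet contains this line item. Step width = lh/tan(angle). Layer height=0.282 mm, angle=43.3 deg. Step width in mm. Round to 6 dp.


step = 0.282 / tan(43.3) = 0.299251 mm


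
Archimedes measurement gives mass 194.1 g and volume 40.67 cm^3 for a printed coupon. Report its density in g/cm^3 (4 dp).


rho = 194.1 / 40.67 = 4.7726 g/cm^3


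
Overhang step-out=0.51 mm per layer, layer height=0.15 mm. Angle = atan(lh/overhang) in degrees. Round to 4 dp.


angle = atan(0.15/0.51) = 16.3895 degrees


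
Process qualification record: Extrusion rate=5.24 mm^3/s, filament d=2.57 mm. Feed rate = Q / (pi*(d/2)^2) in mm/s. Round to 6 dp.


A = pi*(2.57/2)^2 = 5.187476
v = 5.24 / 5.187476 = 1.010125 mm/s


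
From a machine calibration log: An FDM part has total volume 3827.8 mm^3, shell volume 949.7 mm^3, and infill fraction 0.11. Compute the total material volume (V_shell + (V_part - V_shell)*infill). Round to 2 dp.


V_infill = (3827.8 - 949.7) * 0.11 = 316.59
V_total = 949.7 + 316.59 = 1266.29 mm^3


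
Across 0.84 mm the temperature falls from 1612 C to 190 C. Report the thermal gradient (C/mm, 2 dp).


G = (1612-190)/0.84 = 1692.86 C/mm


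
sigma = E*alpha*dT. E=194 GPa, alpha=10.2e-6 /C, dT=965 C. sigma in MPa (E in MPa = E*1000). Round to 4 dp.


sigma = 194*1000 * 10.2e-6 * 965 = 1909.542 MPa


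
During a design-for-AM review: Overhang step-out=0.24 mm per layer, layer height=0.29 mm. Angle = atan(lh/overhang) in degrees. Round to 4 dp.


angle = atan(0.29/0.24) = 50.3893 degrees


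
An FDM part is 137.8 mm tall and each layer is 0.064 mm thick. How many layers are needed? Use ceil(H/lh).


Layers = ceil(137.8/0.064) = 2154


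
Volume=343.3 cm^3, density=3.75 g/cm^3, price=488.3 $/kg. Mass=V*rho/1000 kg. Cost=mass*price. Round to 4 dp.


Mass = 343.3*3.75/1000 = 1.287375 kg
Cost = 1.287375 * 488.3 = 628.6252 $


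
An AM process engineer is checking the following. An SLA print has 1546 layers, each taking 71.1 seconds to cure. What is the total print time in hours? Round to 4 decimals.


t = 1546 * 71.1 / 3600 = 30.5335 hrs


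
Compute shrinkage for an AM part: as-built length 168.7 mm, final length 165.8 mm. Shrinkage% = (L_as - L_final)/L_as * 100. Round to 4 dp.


Shrinkage = ((168.7-165.8)/168.7)*100 = 1.719 %


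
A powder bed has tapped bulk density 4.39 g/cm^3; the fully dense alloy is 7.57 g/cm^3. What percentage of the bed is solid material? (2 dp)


Packing = (4.39/7.57)*100 = 57.99 %


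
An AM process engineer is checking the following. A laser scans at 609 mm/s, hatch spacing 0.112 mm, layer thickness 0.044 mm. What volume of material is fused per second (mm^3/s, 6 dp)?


Rate = 609 * 0.112 * 0.044 = 3.001152 mm^3/s


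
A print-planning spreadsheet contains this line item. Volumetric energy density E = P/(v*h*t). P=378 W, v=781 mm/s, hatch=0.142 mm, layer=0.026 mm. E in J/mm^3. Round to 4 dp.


E = 378 / (781*0.142*0.026) = 131.0929 J/mm^3


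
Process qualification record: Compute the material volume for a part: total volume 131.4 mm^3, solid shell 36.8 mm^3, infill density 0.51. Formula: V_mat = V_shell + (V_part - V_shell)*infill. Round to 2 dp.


V_infill = (131.4 - 36.8) * 0.51 = 48.25
V_total = 36.8 + 48.25 = 85.05 mm^3


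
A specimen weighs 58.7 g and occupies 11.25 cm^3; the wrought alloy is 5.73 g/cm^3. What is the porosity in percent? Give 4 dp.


rho_part = 58.7 / 11.25 = 5.21777778 g/cm^3
Porosity = (1 - 5.21777778/5.73)*100 = 8.9393 %


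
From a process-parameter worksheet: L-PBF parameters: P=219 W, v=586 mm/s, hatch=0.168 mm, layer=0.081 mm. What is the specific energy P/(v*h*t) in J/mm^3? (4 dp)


Build rate = 586 * 0.168 * 0.081 = 7.974288 mm^3/s
SE = 219 / 7.974288 = 27.4633 J/mm^3


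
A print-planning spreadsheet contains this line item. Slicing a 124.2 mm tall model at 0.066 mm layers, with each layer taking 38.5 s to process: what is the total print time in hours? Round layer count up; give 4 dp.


Layers = ceil(124.2/0.066) = 1882
t = 1882 * 38.5 / 3600 = 20.1269 hrs


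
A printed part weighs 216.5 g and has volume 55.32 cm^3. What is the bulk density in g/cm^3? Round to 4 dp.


rho = 216.5 / 55.32 = 3.9136 g/cm^3


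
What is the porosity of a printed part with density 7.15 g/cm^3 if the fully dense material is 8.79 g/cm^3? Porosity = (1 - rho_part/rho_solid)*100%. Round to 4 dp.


Porosity = (1-7.15/8.79)*100 = 18.6576 %


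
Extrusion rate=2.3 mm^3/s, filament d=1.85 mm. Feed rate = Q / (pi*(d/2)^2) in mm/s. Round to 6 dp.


A = pi*(1.85/2)^2 = 2.688025
v = 2.3 / 2.688025 = 0.855647 mm/s


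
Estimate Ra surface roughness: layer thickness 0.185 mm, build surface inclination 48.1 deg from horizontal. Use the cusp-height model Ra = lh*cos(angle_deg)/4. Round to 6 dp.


Ra = 0.185 * cos(48.1) / 4 = 0.030887 mm


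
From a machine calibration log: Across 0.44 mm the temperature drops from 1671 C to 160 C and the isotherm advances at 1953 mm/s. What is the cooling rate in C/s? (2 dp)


G = (1671-160)/0.44 = 3434.09090909 C/mm
CR = 3434.09090909 * 1953 = 6706779.55 C/s


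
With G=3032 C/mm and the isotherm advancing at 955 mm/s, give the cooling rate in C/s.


CR = 3032 * 955 = 2895560 C/s


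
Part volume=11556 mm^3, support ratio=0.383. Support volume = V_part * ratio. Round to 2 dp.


V_support = 11556 * 0.383 = 4425.95 mm^3


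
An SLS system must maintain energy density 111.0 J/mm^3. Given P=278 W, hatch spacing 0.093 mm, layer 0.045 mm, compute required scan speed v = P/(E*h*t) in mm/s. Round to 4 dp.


v = 278 / (111.0*0.093*0.045) = 598.4479 mm/s


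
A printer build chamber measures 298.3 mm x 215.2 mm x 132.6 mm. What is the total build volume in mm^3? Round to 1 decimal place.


V = 298.3 * 215.2 * 132.6 = 8512145.6 mm^3


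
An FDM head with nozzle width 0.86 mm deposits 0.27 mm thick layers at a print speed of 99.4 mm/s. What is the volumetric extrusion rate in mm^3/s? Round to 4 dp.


Rate = 0.86 * 0.27 * 99.4 = 23.0807 mm^3/s


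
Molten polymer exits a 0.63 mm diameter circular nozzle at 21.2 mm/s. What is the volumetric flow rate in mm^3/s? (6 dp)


A = pi*(0.63/2)^2 = 0.31172453 mm^2
Q = 0.31172453 * 21.2 = 6.60856 mm^3/s


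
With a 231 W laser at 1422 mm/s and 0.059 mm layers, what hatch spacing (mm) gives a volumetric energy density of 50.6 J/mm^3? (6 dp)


h = 231 / (50.6*1422*0.059) = 0.054414 mm


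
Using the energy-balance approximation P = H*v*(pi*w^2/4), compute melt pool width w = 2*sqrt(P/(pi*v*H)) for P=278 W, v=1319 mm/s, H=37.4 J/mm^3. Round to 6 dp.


w = 2*sqrt(278/(pi*1319*37.4)) = 0.084707 mm


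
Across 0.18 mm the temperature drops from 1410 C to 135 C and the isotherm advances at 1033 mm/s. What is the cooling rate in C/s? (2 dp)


G = (1410-135)/0.18 = 7083.33333333 C/mm
CR = 7083.33333333 * 1033 = 7317083.33 C/s


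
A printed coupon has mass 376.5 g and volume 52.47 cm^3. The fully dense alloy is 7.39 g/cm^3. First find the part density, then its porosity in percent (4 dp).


rho_part = 376.5 / 52.47 = 7.17552887 g/cm^3
Porosity = (1 - 7.17552887/7.39)*100 = 2.9022 %


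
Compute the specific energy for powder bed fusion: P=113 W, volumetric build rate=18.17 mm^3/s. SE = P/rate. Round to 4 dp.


SE = 113 / 18.17 = 6.219 J/mm^3


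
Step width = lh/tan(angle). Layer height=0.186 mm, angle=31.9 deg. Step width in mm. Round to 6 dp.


step = 0.186 / tan(31.9) = 0.298821 mm


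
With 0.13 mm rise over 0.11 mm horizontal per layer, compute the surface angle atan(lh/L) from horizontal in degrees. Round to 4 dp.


angle = atan(0.13/0.11) = 49.7636 degrees


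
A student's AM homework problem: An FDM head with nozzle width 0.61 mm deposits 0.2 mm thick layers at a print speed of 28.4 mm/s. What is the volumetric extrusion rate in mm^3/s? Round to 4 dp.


Rate = 0.61 * 0.2 * 28.4 = 3.4648 mm^3/s


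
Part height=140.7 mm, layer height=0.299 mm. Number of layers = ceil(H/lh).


Layers = ceil(140.7/0.299) = 471


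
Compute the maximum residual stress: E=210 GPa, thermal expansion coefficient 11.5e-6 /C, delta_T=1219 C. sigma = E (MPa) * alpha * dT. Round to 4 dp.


sigma = 210*1000 * 11.5e-6 * 1219 = 2943.885 MPa


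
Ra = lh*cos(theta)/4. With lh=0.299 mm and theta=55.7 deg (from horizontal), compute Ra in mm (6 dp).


Ra = 0.299 * cos(55.7) / 4 = 0.042124 mm


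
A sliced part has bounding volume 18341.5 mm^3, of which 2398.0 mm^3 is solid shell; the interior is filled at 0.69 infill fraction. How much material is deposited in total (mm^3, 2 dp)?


V_infill = (18341.5 - 2398.0) * 0.69 = 11001.02
V_total = 2398.0 + 11001.02 = 13399.02 mm^3


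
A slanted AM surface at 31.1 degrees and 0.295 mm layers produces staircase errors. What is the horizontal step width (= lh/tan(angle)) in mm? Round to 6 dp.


step = 0.295 / tan(31.1) = 0.489027 mm


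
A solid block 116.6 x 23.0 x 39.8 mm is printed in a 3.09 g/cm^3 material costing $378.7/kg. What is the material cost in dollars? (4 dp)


V = 116.6 * 23.0 * 39.8 = 106735.64 mm^3 = 106.73564 cm^3
Mass = 106.73564 * 3.09 / 1000 = 0.32981313 kg
Cost = 0.32981313 * 378.7 = 124.9002 $


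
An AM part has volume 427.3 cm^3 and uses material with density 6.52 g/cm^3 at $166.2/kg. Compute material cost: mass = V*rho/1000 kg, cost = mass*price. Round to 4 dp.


Mass = 427.3*6.52/1000 = 2.785996 kg
Cost = 2.785996 * 166.2 = 463.0325 $


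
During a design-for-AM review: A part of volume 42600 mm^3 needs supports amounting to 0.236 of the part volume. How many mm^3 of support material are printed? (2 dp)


V_support = 42600 * 0.236 = 10053.6 mm^3


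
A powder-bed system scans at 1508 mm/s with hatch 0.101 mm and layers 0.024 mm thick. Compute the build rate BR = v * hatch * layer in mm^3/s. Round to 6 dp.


Rate = 1508 * 0.101 * 0.024 = 3.655392 mm^3/s


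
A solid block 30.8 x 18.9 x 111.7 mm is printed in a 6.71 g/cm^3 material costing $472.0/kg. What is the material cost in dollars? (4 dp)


V = 30.8 * 18.9 * 111.7 = 65022.804 mm^3 = 65.022804 cm^3
Mass = 65.022804 * 6.71 / 1000 = 0.43630301 kg
Cost = 0.43630301 * 472.0 = 205.935 $


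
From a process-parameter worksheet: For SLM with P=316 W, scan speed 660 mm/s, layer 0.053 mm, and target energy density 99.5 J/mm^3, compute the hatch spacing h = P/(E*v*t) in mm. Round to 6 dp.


h = 316 / (99.5*660*0.053) = 0.090791 mm


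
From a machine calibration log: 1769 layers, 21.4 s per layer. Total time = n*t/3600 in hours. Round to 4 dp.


t = 1769 * 21.4 / 3600 = 10.5157 hrs


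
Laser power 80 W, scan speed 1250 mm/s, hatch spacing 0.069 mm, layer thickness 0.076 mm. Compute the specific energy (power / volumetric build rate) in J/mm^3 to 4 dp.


Build rate = 1250 * 0.069 * 0.076 = 6.555 mm^3/s
SE = 80 / 6.555 = 12.2044 J/mm^3


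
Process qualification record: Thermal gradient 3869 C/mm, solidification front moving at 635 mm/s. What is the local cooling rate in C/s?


CR = 3869 * 635 = 2456815 C/s


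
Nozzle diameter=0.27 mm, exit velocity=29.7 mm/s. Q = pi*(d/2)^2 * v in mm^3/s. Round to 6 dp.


A = pi*(0.27/2)^2 = 0.05725553 mm^2
Q = 0.05725553 * 29.7 = 1.700489 mm^3/s


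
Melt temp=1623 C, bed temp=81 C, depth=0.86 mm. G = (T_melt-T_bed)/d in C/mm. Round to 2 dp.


G = (1623-81)/0.86 = 1793.02 C/mm


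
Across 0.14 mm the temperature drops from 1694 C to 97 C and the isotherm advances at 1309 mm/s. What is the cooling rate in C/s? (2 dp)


G = (1694-97)/0.14 = 11407.14285714 C/mm
CR = 11407.14285714 * 1309 = 14931950.0 C/s


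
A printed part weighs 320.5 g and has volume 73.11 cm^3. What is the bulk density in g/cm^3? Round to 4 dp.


rho = 320.5 / 73.11 = 4.3838 g/cm^3


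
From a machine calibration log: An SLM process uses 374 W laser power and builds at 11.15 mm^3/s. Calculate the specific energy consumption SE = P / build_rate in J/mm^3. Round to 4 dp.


SE = 374 / 11.15 = 33.5426 J/mm^3


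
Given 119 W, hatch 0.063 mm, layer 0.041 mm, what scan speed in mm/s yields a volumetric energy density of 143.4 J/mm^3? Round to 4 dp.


v = 119 / (143.4*0.063*0.041) = 321.2724 mm/s


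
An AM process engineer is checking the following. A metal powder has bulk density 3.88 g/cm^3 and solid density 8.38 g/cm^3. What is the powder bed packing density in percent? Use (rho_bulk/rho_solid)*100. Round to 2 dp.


Packing = (3.88/8.38)*100 = 46.3 %


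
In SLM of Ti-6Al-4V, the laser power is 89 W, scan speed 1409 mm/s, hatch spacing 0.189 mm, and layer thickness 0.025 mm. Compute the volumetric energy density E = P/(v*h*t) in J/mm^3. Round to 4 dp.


E = 89 / (1409*0.189*0.025) = 13.3683 J/mm^3


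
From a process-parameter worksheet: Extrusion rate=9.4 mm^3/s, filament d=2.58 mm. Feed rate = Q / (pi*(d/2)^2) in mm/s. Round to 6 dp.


A = pi*(2.58/2)^2 = 5.227924
v = 9.4 / 5.227924 = 1.798037 mm/s


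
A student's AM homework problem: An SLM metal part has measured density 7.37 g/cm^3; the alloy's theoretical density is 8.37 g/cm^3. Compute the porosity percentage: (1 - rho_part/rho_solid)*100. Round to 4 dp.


Porosity = (1-7.37/8.37)*100 = 11.9474 %


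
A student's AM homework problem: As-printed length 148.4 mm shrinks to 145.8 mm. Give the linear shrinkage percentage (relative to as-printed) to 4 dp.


Shrinkage = ((148.4-145.8)/148.4)*100 = 1.752 %


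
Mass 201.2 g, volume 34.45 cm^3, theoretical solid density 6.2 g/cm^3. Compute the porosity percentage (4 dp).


rho_part = 201.2 / 34.45 = 5.84034833 g/cm^3
Porosity = (1 - 5.84034833/6.2)*100 = 5.8008 %


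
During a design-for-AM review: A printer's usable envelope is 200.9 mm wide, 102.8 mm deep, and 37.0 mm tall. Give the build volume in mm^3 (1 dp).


V = 200.9 * 102.8 * 37.0 = 764143.2 mm^3


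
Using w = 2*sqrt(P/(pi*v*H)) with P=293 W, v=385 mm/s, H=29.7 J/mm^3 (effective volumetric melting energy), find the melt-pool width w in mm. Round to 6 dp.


w = 2*sqrt(293/(pi*385*29.7)) = 0.180626 mm


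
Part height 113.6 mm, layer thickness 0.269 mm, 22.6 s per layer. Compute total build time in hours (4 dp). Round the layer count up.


Layers = ceil(113.6/0.269) = 423
t = 423 * 22.6 / 3600 = 2.6555 hrs


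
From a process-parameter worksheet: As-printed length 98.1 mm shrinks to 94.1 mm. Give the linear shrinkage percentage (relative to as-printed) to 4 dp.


Shrinkage = ((98.1-94.1)/98.1)*100 = 4.0775 %


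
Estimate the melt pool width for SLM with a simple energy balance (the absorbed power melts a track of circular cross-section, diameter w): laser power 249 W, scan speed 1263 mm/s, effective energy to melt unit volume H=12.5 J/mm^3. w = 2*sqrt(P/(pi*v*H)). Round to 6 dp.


w = 2*sqrt(249/(pi*1263*12.5)) = 0.141709 mm


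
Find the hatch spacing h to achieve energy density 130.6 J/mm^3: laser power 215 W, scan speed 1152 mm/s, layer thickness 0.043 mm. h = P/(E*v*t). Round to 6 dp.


h = 215 / (130.6*1152*0.043) = 0.033233 mm


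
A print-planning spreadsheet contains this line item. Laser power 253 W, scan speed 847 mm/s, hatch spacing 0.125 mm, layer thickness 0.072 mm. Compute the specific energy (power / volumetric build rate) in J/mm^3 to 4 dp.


Build rate = 847 * 0.125 * 0.072 = 7.623 mm^3/s
SE = 253 / 7.623 = 33.189 J/mm^3


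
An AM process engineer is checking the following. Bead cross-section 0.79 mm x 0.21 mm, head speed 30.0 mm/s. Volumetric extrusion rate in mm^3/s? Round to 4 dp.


Rate = 0.79 * 0.21 * 30.0 = 4.977 mm^3/s


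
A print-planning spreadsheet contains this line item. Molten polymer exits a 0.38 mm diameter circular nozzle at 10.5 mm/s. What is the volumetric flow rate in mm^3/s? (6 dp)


A = pi*(0.38/2)^2 = 0.11341149 mm^2
Q = 0.11341149 * 10.5 = 1.190821 mm^3/s


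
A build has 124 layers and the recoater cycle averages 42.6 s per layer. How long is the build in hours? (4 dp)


t = 124 * 42.6 / 3600 = 1.4673 hrs


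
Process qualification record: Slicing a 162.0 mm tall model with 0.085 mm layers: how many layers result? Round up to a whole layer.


Layers = ceil(162.0/0.085) = 1906


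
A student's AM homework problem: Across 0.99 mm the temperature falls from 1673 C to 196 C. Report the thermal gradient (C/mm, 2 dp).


G = (1673-196)/0.99 = 1491.92 C/mm


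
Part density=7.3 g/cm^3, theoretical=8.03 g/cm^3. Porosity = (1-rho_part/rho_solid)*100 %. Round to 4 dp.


Porosity = (1-7.3/8.03)*100 = 9.0909 %


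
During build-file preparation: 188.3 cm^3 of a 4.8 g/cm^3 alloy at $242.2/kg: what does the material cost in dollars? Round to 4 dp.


Mass = 188.3*4.8/1000 = 0.90384 kg
Cost = 0.90384 * 242.2 = 218.91 $


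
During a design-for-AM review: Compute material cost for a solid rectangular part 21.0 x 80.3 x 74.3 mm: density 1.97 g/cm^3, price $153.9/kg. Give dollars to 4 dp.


V = 21.0 * 80.3 * 74.3 = 125292.09 mm^3 = 125.29209 cm^3
Mass = 125.29209 * 1.97 / 1000 = 0.24682542 kg
Cost = 0.24682542 * 153.9 = 37.9864 $


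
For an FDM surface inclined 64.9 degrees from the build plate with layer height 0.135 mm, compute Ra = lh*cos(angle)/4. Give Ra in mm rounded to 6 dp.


Ra = 0.135 * cos(64.9) / 4 = 0.014317 mm


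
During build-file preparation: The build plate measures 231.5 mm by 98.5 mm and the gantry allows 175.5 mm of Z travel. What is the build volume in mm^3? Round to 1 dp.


V = 231.5 * 98.5 * 175.5 = 4001882.6 mm^3


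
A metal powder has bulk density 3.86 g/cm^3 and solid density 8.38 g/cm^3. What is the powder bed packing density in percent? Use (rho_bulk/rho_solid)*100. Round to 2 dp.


Packing = (3.86/8.38)*100 = 46.06 %


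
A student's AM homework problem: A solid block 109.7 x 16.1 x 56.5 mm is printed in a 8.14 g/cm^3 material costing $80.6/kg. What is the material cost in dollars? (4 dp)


V = 109.7 * 16.1 * 56.5 = 99788.605 mm^3 = 99.788605 cm^3
Mass = 99.788605 * 8.14 / 1000 = 0.81227924 kg
Cost = 0.81227924 * 80.6 = 65.4697 $


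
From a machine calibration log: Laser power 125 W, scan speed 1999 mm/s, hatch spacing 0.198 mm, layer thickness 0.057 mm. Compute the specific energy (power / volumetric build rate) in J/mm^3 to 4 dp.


Build rate = 1999 * 0.198 * 0.057 = 22.560714 mm^3/s
SE = 125 / 22.560714 = 5.5406 J/mm^3


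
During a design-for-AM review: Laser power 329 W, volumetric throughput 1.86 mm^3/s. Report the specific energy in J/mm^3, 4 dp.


SE = 329 / 1.86 = 176.8817 J/mm^3


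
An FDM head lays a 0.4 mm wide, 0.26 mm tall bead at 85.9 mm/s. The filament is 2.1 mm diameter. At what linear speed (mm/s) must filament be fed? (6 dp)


Q = 0.4 * 0.26 * 85.9 = 8.9336 mm^3/s
A_fil = pi*(2.1/2)^2 = 3.4636059 mm^2
v_feed = 8.9336 / 3.4636059 = 2.579277 mm/s


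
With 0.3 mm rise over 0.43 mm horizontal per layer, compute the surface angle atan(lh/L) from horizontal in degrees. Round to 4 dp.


angle = atan(0.3/0.43) = 34.9025 degrees


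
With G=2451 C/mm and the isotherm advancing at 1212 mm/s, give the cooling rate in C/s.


CR = 2451 * 1212 = 2970612 C/s


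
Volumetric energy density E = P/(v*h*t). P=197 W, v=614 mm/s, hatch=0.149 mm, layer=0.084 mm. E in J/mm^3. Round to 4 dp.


E = 197 / (614*0.149*0.084) = 25.6349 J/mm^3


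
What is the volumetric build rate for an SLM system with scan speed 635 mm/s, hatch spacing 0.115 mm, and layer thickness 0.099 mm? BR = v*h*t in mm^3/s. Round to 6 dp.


Rate = 635 * 0.115 * 0.099 = 7.229475 mm^3/s


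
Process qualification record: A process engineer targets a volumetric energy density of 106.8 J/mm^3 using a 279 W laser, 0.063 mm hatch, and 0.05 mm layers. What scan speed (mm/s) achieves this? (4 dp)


v = 279 / (106.8*0.063*0.05) = 829.3205 mm/s


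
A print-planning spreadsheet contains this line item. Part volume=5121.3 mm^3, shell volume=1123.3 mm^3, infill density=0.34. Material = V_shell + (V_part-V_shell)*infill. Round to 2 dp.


V_infill = (5121.3 - 1123.3) * 0.34 = 1359.32
V_total = 1123.3 + 1359.32 = 2482.62 mm^3


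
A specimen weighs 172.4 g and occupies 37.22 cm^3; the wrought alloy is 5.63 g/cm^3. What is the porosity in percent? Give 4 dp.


rho_part = 172.4 / 37.22 = 4.63191832 g/cm^3
Porosity = (1 - 4.63191832/5.63)*100 = 17.7279 %


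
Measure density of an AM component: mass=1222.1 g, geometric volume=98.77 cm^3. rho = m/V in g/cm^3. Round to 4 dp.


rho = 1222.1 / 98.77 = 12.3732 g/cm^3


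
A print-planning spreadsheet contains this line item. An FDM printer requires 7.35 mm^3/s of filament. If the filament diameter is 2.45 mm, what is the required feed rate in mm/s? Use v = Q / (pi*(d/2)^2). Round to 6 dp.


A = pi*(2.45/2)^2 = 4.714352
v = 7.35 / 4.714352 = 1.559069 mm/s


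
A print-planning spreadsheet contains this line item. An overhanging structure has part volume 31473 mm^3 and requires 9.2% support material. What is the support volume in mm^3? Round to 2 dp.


V_support = 31473 * 0.092 = 2895.52 mm^3


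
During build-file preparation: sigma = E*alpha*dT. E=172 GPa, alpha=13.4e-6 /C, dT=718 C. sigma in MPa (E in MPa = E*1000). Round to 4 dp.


sigma = 172*1000 * 13.4e-6 * 718 = 1654.8464 MPa


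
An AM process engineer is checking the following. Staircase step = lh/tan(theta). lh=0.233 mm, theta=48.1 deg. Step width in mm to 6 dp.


step = 0.233 / tan(48.1) = 0.209059 mm


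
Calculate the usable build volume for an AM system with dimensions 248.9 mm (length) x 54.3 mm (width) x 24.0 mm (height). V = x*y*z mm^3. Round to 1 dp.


V = 248.9 * 54.3 * 24.0 = 324366.5 mm^3


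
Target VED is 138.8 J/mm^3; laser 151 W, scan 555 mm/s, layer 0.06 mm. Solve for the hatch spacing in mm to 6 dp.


h = 151 / (138.8*555*0.06) = 0.03267 mm


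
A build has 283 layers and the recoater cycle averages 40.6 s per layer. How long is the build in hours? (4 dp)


t = 283 * 40.6 / 3600 = 3.1916 hrs


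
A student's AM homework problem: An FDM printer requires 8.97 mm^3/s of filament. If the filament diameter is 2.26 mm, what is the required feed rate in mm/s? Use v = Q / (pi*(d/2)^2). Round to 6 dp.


A = pi*(2.26/2)^2 = 4.0115
v = 8.97 / 4.0115 = 2.236071 mm/s


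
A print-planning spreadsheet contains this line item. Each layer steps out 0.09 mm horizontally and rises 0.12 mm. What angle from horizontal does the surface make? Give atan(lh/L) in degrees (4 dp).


angle = atan(0.12/0.09) = 53.1301 degrees


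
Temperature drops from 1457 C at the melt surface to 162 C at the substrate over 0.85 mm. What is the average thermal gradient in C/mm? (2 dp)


G = (1457-162)/0.85 = 1523.53 C/mm


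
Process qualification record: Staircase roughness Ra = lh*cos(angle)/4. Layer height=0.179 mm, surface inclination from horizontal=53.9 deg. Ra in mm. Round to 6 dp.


Ra = 0.179 * cos(53.9) / 4 = 0.026367 mm


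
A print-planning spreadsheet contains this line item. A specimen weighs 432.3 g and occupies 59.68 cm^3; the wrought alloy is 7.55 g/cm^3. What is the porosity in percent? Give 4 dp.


rho_part = 432.3 / 59.68 = 7.24363271 g/cm^3
Porosity = (1 - 7.24363271/7.55)*100 = 4.0578 %


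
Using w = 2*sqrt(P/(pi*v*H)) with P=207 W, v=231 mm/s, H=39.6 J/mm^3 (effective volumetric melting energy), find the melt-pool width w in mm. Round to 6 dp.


w = 2*sqrt(207/(pi*231*39.6)) = 0.169741 mm


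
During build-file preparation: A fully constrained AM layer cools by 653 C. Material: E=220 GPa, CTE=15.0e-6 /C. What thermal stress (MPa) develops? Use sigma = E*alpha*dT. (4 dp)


sigma = 220*1000 * 15.0e-6 * 653 = 2154.9 MPa


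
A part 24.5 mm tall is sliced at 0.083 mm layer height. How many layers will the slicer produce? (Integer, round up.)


Layers = ceil(24.5/0.083) = 296


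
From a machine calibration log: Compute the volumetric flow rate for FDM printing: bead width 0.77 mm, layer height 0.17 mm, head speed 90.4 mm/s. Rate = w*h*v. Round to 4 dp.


Rate = 0.77 * 0.17 * 90.4 = 11.8334 mm^3/s


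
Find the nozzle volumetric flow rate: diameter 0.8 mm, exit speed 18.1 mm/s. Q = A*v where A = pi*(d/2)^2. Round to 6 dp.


A = pi*(0.8/2)^2 = 0.50265482 mm^2
Q = 0.50265482 * 18.1 = 9.098052 mm^3/s


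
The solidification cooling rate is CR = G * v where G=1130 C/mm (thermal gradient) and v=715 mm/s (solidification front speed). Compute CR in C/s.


CR = 1130 * 715 = 807950 C/s


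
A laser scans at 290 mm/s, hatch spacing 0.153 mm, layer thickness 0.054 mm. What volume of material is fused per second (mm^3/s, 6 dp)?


Rate = 290 * 0.153 * 0.054 = 2.39598 mm^3/s


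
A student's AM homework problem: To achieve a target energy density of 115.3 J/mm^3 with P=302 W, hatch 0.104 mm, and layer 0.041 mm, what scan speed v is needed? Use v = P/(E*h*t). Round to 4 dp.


v = 302 / (115.3*0.104*0.041) = 614.2716 mm/s


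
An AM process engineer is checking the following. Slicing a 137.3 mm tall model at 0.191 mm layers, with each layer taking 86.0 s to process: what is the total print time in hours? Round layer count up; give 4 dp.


Layers = ceil(137.3/0.191) = 719
t = 719 * 86.0 / 3600 = 17.1761 hrs


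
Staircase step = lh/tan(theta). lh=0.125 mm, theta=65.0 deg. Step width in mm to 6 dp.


step = 0.125 / tan(65.0) = 0.058288 mm


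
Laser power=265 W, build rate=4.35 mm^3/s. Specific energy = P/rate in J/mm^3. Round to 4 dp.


SE = 265 / 4.35 = 60.9195 J/mm^3


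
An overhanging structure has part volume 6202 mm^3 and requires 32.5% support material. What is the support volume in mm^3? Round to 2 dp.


V_support = 6202 * 0.325 = 2015.65 mm^3


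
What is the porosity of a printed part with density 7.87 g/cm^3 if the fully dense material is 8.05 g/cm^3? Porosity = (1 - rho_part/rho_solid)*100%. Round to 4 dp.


Porosity = (1-7.87/8.05)*100 = 2.236 %


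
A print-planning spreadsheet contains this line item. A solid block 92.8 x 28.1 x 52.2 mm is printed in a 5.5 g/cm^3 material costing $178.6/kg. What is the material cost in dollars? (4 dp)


V = 92.8 * 28.1 * 52.2 = 136120.896 mm^3 = 136.120896 cm^3
Mass = 136.120896 * 5.5 / 1000 = 0.74866493 kg
Cost = 0.74866493 * 178.6 = 133.7116 $


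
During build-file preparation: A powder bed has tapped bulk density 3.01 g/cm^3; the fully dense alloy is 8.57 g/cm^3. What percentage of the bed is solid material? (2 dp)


Packing = (3.01/8.57)*100 = 35.12 %


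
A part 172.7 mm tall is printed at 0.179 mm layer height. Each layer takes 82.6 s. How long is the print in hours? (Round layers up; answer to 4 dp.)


Layers = ceil(172.7/0.179) = 965
t = 965 * 82.6 / 3600 = 22.1414 hrs


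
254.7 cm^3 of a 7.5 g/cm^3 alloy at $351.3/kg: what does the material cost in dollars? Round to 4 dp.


Mass = 254.7*7.5/1000 = 1.91025 kg
Cost = 1.91025 * 351.3 = 671.0708 $


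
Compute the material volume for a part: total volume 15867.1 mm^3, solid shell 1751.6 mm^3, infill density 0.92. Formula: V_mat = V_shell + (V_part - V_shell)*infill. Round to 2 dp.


V_infill = (15867.1 - 1751.6) * 0.92 = 12986.26
V_total = 1751.6 + 12986.26 = 14737.86 mm^3


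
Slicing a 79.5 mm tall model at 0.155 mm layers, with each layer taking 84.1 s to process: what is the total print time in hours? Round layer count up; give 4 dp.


Layers = ceil(79.5/0.155) = 513
t = 513 * 84.1 / 3600 = 11.9843 hrs


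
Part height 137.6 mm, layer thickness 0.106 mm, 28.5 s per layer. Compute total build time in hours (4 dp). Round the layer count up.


Layers = ceil(137.6/0.106) = 1299
t = 1299 * 28.5 / 3600 = 10.2838 hrs


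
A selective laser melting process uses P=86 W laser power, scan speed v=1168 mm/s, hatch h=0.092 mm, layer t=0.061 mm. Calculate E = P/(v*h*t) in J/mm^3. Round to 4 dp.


E = 86 / (1168*0.092*0.061) = 13.1201 J/mm^3


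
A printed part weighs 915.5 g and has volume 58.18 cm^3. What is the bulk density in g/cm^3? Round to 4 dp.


rho = 915.5 / 58.18 = 15.7356 g/cm^3


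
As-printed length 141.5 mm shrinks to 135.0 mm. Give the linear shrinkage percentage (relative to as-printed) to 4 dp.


Shrinkage = ((141.5-135.0)/141.5)*100 = 4.5936 %


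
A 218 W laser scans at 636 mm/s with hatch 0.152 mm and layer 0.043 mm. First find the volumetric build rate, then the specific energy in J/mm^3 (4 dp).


Build rate = 636 * 0.152 * 0.043 = 4.156896 mm^3/s
SE = 218 / 4.156896 = 52.443 J/mm^3


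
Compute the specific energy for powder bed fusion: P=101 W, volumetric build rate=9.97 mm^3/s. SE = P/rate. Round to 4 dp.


SE = 101 / 9.97 = 10.1304 J/mm^3


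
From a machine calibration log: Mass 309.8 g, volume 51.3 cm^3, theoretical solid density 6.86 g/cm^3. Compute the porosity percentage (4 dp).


rho_part = 309.8 / 51.3 = 6.03898635 g/cm^3
Porosity = (1 - 6.03898635/6.86)*100 = 11.9681 %


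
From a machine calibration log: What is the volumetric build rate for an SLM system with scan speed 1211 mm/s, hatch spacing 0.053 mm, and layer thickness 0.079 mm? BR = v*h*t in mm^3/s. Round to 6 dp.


Rate = 1211 * 0.053 * 0.079 = 5.070457 mm^3/s


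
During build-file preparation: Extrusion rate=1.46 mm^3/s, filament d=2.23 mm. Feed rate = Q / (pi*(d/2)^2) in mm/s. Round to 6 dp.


A = pi*(2.23/2)^2 = 3.905707
v = 1.46 / 3.905707 = 0.373812 mm/s


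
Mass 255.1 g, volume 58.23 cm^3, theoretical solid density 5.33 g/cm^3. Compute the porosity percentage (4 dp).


rho_part = 255.1 / 58.23 = 4.38090331 g/cm^3
Porosity = (1 - 4.38090331/5.33)*100 = 17.8067 %


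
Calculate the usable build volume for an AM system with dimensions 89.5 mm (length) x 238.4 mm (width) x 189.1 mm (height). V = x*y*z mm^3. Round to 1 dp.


V = 89.5 * 238.4 * 189.1 = 4034788.9 mm^3


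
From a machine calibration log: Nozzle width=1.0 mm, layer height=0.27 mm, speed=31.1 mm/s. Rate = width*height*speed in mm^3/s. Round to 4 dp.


Rate = 1.0 * 0.27 * 31.1 = 8.397 mm^3/s


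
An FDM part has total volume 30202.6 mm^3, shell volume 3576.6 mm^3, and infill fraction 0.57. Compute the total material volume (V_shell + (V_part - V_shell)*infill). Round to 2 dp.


V_infill = (30202.6 - 3576.6) * 0.57 = 15176.82
V_total = 3576.6 + 15176.82 = 18753.42 mm^3


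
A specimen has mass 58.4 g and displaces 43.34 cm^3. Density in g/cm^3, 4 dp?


rho = 58.4 / 43.34 = 1.3475 g/cm^3


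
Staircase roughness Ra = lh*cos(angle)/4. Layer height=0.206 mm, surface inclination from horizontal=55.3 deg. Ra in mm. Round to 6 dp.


Ra = 0.206 * cos(55.3) / 4 = 0.029318 mm


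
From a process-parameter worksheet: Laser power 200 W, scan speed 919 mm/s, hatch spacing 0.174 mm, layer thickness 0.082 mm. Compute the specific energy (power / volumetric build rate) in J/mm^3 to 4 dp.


Build rate = 919 * 0.174 * 0.082 = 13.112292 mm^3/s
SE = 200 / 13.112292 = 15.2529 J/mm^3


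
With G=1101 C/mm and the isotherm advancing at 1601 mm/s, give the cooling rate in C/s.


CR = 1101 * 1601 = 1762701 C/s


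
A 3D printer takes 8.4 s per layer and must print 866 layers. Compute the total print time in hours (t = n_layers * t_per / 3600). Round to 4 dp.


t = 866 * 8.4 / 3600 = 2.0207 hrs


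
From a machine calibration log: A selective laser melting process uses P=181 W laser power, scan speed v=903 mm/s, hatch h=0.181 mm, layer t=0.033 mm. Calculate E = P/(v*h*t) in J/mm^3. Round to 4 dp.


E = 181 / (903*0.181*0.033) = 33.5582 J/mm^3


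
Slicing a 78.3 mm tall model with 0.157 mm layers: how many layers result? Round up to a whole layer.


Layers = ceil(78.3/0.157) = 499


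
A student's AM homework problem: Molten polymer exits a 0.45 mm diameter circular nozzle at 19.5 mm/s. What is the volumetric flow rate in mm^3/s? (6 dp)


A = pi*(0.45/2)^2 = 0.15904313 mm^2
Q = 0.15904313 * 19.5 = 3.101341 mm^3/s


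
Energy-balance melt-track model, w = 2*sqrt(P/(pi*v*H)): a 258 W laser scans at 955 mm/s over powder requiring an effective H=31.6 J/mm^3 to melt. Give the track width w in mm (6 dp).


w = 2*sqrt(258/(pi*955*31.6)) = 0.104333 mm
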